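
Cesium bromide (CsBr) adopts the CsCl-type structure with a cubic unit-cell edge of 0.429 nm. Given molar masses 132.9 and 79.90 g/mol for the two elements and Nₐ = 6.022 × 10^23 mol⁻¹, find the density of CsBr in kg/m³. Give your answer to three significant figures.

The CsCl-type structure contains Z = 1 formula unit per cell; M(CsBr) = 132.9 + 79.90 = 212.8 g/mol.
a³ = (4.290 × 10^-8 cm)³ = 7.895 × 10^-23 cm³.
ρ = 1 × 212.8 / (6.022 × 10²³ × 7.895 × 10^-23) = 4.476 g/cm³ = 4480 kg/m³.

4480 kg/m³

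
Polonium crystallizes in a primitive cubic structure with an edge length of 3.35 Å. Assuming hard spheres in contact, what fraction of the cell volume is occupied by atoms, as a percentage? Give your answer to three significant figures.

52.4%

In a simple cubic lattice atoms touch along the cell edge, so a = 2r, so r = 0.5000a = 1.675 Å.
Packing fraction = Z·(4/3)πr³ / a³ = 1 × (4/3)π × (1.675)³ / (3.35)³ = 0.5236 = 52.4%.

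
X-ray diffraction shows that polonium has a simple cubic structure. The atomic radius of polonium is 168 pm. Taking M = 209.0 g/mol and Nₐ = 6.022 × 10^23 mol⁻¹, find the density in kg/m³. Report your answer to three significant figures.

In a simple cubic lattice, atoms touch along the cell edge, so a = 2r, giving a = 336.0 pm = 3.360 × 10^-8 cm.
With Z = 1, ρ = Z·M/(N_A·a³) = 1 × 209.0 / (6.022 × 10²³ × 3.793 × 10^-23) = 9.149 g/cm³ = 9150 kg/m³.

9150 kg/m³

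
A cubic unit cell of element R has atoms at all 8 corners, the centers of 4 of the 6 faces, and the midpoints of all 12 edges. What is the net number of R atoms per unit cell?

Corner atoms are shared by 8 cells (1/8 each), face atoms by 2 (1/2 each), edge atoms by 4 (1/4 each).
Net atoms = 8 × 1/8 + 4 × 1/2 + 12 × 1/4 = 1 + 2 + 3 = 6.

6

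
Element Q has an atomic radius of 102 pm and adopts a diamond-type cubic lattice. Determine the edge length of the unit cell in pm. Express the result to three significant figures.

In a diamond cubic lattice, nearest neighbors lie along the body diagonal with √3·a = 8r.
a = 8r/√3 = 8 × 102 / 1.7321 = 471 pm.

471 pm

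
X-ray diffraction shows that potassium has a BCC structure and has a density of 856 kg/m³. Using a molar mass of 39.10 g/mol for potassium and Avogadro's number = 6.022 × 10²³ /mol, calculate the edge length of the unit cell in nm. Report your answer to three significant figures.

With Z = 2 atoms per BCC cell, a³ = Z·M/(N_A·ρ) = 2 × 39.10 / (6.022 × 10²³ × 0.8560 g/cm³) = 1.517 × 10^-22 cm³.
a = (1.517 × 10^-22)^(1/3) = 5.333 × 10^-8 cm = 0.533 nm.

0.533 nm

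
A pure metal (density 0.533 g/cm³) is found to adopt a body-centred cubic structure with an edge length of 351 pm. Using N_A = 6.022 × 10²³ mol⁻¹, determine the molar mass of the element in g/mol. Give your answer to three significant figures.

A BCC cell has Z = 2 atoms; a = 3.510 × 10^-8 cm.
M = ρ·N_A·a³/Z = 0.533 × 6.022 × 10²³ × 4.324 × 10^-23 / 2 = 6.94 g/mol.

6.94 g/mol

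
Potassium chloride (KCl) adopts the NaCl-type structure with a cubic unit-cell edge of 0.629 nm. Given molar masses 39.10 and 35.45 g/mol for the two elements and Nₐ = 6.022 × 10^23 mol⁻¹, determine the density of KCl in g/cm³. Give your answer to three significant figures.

1.99 g/cm³

The NaCl-type structure contains Z = 4 formula units per cell; M(KCl) = 39.10 + 35.45 = 74.55 g/mol.
a³ = (6.290 × 10^-8 cm)³ = 2.489 × 10^-22 cm³.
ρ = 4 × 74.55 / (6.022 × 10²³ × 2.489 × 10^-22) = 1.990 g/cm³.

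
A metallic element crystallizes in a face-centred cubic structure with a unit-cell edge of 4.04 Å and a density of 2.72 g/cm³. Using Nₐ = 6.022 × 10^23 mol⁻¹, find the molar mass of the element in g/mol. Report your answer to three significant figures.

An FCC cell has Z = 4 atoms; a = 4.040 × 10^-8 cm.
M = ρ·N_A·a³/Z = 2.72 × 6.022 × 10²³ × 6.594 × 10^-23 / 4 = 27.0 g/mol.

27.0 g/mol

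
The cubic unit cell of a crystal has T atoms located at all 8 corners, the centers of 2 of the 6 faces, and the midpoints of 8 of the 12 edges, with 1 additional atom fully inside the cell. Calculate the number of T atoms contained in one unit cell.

Corner atoms are shared by 8 cells (1/8 each), face atoms by 2 (1/2 each), edge atoms by 4 (1/4 each), interior atoms are unshared.
Net atoms = 8 × 1/8 + 2 × 1/2 + 8 × 1/4 + 1 = 1 + 1 + 2 + 1 = 5.

5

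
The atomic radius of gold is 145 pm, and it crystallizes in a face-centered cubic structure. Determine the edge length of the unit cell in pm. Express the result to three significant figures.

410 pm

In an FCC lattice, atoms touch along the face diagonal, so √2·a = 4r.
a = 4r/√2 = 4 × 145 / 1.4142 = 410 pm.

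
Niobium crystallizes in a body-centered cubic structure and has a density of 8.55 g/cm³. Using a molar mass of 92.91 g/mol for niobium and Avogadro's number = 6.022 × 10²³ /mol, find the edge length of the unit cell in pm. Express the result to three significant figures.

330 pm

With Z = 2 atoms per BCC cell, a³ = Z·M/(N_A·ρ) = 2 × 92.91 / (6.022 × 10²³ × 8.550 g/cm³) = 3.609 × 10^-23 cm³.
a = (3.609 × 10^-23)^(1/3) = 3.305 × 10^-8 cm = 330 pm.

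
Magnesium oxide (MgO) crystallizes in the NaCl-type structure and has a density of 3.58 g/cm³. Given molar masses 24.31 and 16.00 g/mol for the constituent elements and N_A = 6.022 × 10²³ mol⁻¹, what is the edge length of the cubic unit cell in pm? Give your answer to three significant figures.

M(MgO) = 40.31 g/mol; Z = 4 formula units per cell.
a³ = Z·M/(N_A·ρ) = 4 × 40.31 / (6.022 × 10²³ × 3.58) = 7.479 × 10^-23 cm³, so a = 4.213 × 10^-8 cm = 421 pm.

421 pm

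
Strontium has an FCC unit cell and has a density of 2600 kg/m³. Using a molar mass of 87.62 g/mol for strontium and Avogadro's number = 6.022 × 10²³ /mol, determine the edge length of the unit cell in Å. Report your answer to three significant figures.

6.07 Å

With Z = 4 atoms per FCC cell, a³ = Z·M/(N_A·ρ) = 4 × 87.62 / (6.022 × 10²³ × 2.600 g/cm³) = 2.238 × 10^-22 cm³.
a = (2.238 × 10^-22)^(1/3) = 6.072 × 10^-8 cm = 6.07 Å.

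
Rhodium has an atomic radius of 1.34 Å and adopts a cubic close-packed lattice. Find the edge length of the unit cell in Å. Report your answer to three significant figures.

3.79 Å

In an FCC lattice, atoms touch along the face diagonal, so √2·a = 4r.
a = 4r/√2 = 4 × 1.34 / 1.4142 = 3.79 Å.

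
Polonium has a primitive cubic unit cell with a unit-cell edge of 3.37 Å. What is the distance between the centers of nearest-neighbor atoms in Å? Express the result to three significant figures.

3.37 Å

In a simple cubic structure, atoms touch along the cell edge, so a = 2r; the nearest-neighbor distance equals 2r = 1.000·a.
d = 1.000 × 3.37 = 3.37 Å.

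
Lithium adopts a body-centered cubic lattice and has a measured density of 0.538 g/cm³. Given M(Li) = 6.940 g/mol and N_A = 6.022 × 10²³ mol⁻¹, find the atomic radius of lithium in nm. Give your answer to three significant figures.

For a BCC cell (Z = 2), a³ = Z·M/(N_A·ρ) = 2 × 6.940 / (6.022 × 10²³ × 0.5380) = 4.284 × 10^-23 cm³, so a = 3.499 × 10^-8 cm = 0.3499 nm.
Atoms touch along the body diagonal, so √3·a = 4r, so r = 0.4330 × a = 0.152 nm.

0.152 nm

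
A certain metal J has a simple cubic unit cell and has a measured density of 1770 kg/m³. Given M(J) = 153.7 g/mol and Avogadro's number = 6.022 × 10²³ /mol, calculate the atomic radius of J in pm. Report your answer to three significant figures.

For a simple cubic cell (Z = 1), a³ = Z·M/(N_A·ρ) = 1 × 153.7 / (6.022 × 10²³ × 1.770) = 1.442 × 10^-22 cm³, so a = 5.244 × 10^-8 cm = 524.4 pm.
Atoms touch along the cell edge, so a = 2r, so r = 0.5000 × a = 262 pm.

262 pm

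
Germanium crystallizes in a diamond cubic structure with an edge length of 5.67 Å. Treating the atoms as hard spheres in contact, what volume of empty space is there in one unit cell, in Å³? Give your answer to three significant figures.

120 Å³

In a diamond cubic lattice nearest neighbors lie along the body diagonal with √3·a = 8r, so r = 0.2165a = 1.228 Å.
V_cell = a³ = 182.3 Å³; V_atoms = 8 × (4/3)πr³ = 61.99 Å³.
Empty space = 182.3 − 61.99 = 120 Å³.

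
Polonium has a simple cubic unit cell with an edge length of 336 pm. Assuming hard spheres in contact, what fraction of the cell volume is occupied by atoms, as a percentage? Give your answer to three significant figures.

In a simple cubic lattice atoms touch along the cell edge, so a = 2r, so r = 0.5000a = 168.0 pm.
Packing fraction = Z·(4/3)πr³ / a³ = 1 × (4/3)π × (168.0)³ / (336)³ = 0.5236 = 52.4%.

52.4%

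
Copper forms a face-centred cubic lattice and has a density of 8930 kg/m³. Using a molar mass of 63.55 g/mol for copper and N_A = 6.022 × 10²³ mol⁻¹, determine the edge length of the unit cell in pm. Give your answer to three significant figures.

362 pm

With Z = 4 atoms per FCC cell, a³ = Z·M/(N_A·ρ) = 4 × 63.55 / (6.022 × 10²³ × 8.930 g/cm³) = 4.727 × 10^-23 cm³.
a = (4.727 × 10^-23)^(1/3) = 3.616 × 10^-8 cm = 362 pm.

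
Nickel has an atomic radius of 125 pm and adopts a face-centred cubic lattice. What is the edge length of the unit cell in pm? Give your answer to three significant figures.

In an FCC lattice, atoms touch along the face diagonal, so √2·a = 4r.
a = 4r/√2 = 4 × 125 / 1.4142 = 354 pm.

354 pm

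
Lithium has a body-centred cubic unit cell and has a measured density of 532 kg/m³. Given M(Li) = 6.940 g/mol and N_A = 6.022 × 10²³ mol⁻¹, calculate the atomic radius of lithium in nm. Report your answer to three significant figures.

0.152 nm

For a BCC cell (Z = 2), a³ = Z·M/(N_A·ρ) = 2 × 6.940 / (6.022 × 10²³ × 0.5320) = 4.332 × 10^-23 cm³, so a = 3.512 × 10^-8 cm = 0.3512 nm.
Atoms touch along the body diagonal, so √3·a = 4r, so r = 0.4330 × a = 0.152 nm.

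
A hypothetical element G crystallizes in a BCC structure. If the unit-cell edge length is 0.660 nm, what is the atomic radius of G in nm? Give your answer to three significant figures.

0.286 nm

In a BCC lattice, atoms touch along the body diagonal, so √3·a = 4r.
r = √3·a/4 = 1.7321 × 0.660 / 4 = 0.286 nm.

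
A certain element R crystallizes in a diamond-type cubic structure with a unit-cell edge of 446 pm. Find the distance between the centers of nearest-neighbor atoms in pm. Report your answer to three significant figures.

193 pm

In a diamond cubic structure, nearest neighbors lie along the body diagonal with √3·a = 8r; the nearest-neighbor distance equals 2r = 0.4330·a.
d = 0.4330 × 446 = 193 pm.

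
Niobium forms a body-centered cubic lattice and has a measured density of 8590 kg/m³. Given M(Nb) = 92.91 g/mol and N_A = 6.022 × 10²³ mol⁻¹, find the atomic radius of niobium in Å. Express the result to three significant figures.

1.43 Å

For a BCC cell (Z = 2), a³ = Z·M/(N_A·ρ) = 2 × 92.91 / (6.022 × 10²³ × 8.590) = 3.592 × 10^-23 cm³, so a = 3.300 × 10^-8 cm = 3.300 Å.
Atoms touch along the body diagonal, so √3·a = 4r, so r = 0.4330 × a = 1.43 Å.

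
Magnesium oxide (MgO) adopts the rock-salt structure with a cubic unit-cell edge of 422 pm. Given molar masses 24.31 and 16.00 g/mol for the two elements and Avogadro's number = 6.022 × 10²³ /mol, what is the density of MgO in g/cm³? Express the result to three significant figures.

The rock-salt structure contains Z = 4 formula units per cell; M(MgO) = 24.31 + 16.00 = 40.31 g/mol.
a³ = (4.220 × 10^-8 cm)³ = 7.515 × 10^-23 cm³.
ρ = 4 × 40.31 / (6.022 × 10²³ × 7.515 × 10^-23) = 3.563 g/cm³.

3.56 g/cm³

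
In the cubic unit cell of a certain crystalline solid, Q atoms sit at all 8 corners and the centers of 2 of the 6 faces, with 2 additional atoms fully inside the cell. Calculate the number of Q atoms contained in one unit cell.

4

Corner atoms are shared by 8 cells (1/8 each), face atoms by 2 (1/2 each), interior atoms are unshared.
Net atoms = 8 × 1/8 + 2 × 1/2 + 2 = 1 + 1 + 2 = 4.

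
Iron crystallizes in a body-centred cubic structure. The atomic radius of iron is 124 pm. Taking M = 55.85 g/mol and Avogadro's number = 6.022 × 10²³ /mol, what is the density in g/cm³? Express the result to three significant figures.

In a BCC lattice, atoms touch along the body diagonal, so √3·a = 4r, giving a = 286.4 pm = 2.864 × 10^-8 cm.
With Z = 2, ρ = Z·M/(N_A·a³) = 2 × 55.85 / (6.022 × 10²³ × 2.348 × 10^-23) = 7.899 g/cm³.

7.90 g/cm³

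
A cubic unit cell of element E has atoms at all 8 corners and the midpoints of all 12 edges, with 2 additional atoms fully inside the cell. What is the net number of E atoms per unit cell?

6

Corner atoms are shared by 8 cells (1/8 each), edge atoms by 4 (1/4 each), interior atoms are unshared.
Net atoms = 8 × 1/8 + 12 × 1/4 + 2 = 1 + 3 + 2 = 6.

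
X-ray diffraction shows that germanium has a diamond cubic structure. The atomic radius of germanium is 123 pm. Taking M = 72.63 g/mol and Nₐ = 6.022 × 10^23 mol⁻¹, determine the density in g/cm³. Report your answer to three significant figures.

In a diamond cubic lattice, nearest neighbors lie along the body diagonal with √3·a = 8r, giving a = 568.1 pm = 5.681 × 10^-8 cm.
With Z = 8, ρ = Z·M/(N_A·a³) = 8 × 72.63 / (6.022 × 10²³ × 1.834 × 10^-22) = 5.262 g/cm³.

5.26 g/cm³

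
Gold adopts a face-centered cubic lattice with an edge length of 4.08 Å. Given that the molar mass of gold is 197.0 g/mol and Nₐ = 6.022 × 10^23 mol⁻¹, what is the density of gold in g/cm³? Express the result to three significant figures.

An FCC unit cell contains Z = 4 atoms.
Cell volume: a³ = (4.08 Å)³ = (4.080 × 10^-8 cm)³ = 6.792 × 10^-23 cm³.
ρ = Z·M/(N_A·a³) = 4 × 197.0 / (6.022 × 10²³ × 6.792 × 10^-23) = 19.27 g/cm³.

19.3 g/cm³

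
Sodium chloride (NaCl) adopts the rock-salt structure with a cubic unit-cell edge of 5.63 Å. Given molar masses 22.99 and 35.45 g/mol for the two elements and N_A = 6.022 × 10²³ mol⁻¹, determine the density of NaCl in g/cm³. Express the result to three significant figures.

2.18 g/cm³

The rock-salt structure contains Z = 4 formula units per cell; M(NaCl) = 22.99 + 35.45 = 58.44 g/mol.
a³ = (5.630 × 10^-8 cm)³ = 1.785 × 10^-22 cm³.
ρ = 4 × 58.44 / (6.022 × 10²³ × 1.785 × 10^-22) = 2.175 g/cm³.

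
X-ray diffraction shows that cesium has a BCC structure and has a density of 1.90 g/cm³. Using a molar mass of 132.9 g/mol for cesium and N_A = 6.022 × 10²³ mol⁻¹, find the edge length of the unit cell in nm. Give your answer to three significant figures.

0.615 nm

With Z = 2 atoms per BCC cell, a³ = Z·M/(N_A·ρ) = 2 × 132.9 / (6.022 × 10²³ × 1.900 g/cm³) = 2.323 × 10^-22 cm³.
a = (2.323 × 10^-22)^(1/3) = 6.147 × 10^-8 cm = 0.615 nm.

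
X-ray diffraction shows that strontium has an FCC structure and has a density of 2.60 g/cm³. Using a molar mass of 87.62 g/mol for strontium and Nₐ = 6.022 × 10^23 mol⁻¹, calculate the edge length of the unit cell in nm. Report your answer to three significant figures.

With Z = 4 atoms per FCC cell, a³ = Z·M/(N_A·ρ) = 4 × 87.62 / (6.022 × 10²³ × 2.600 g/cm³) = 2.238 × 10^-22 cm³.
a = (2.238 × 10^-22)^(1/3) = 6.072 × 10^-8 cm = 0.607 nm.

0.607 nm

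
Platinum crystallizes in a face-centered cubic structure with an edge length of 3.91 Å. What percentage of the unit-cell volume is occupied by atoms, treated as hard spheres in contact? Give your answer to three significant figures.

In an FCC lattice atoms touch along the face diagonal, so √2·a = 4r, so r = 0.3536a = 1.382 Å.
Packing fraction = Z·(4/3)πr³ / a³ = 4 × (4/3)π × (1.382)³ / (3.91)³ = 0.7405 = 74.0%.

74.0%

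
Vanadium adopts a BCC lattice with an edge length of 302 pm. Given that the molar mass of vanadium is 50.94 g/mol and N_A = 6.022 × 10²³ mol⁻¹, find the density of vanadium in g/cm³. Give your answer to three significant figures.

A BCC unit cell contains Z = 2 atoms.
Cell volume: a³ = (302 pm)³ = (3.020 × 10^-8 cm)³ = 2.754 × 10^-23 cm³.
ρ = Z·M/(N_A·a³) = 2 × 50.94 / (6.022 × 10²³ × 2.754 × 10^-23) = 6.142 g/cm³.

6.14 g/cm³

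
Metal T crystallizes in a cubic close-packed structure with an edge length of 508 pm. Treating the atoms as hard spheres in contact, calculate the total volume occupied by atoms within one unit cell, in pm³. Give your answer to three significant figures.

In an FCC lattice atoms touch along the face diagonal, so √2·a = 4r, so r = 0.3536a = 179.6 pm.
V_atoms = Z × (4/3)πr³ = 4 × (4/3)π × (179.6)³ = 9.71 × 10^7 pm³.

9.71 × 10^7 pm³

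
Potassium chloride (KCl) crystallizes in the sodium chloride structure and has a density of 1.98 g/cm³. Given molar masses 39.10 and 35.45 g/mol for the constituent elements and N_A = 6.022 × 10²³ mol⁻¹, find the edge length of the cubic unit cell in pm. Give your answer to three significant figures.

M(KCl) = 74.55 g/mol; Z = 4 formula units per cell.
a³ = Z·M/(N_A·ρ) = 4 × 74.55 / (6.022 × 10²³ × 1.98) = 2.501 × 10^-22 cm³, so a = 6.300 × 10^-8 cm = 630 pm.

630 pm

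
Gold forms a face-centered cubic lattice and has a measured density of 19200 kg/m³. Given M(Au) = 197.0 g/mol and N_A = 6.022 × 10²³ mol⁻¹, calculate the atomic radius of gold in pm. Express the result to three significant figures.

For an FCC cell (Z = 4), a³ = Z·M/(N_A·ρ) = 4 × 197.0 / (6.022 × 10²³ × 19.20) = 6.815 × 10^-23 cm³, so a = 4.085 × 10^-8 cm = 408.5 pm.
Atoms touch along the face diagonal, so √2·a = 4r, so r = 0.3536 × a = 144 pm.

144 pm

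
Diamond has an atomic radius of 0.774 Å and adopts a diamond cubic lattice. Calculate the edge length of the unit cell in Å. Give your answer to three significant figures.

3.57 Å

In a diamond cubic lattice, nearest neighbors lie along the body diagonal with √3·a = 8r.
a = 8r/√3 = 8 × 0.774 / 1.7321 = 3.57 Å.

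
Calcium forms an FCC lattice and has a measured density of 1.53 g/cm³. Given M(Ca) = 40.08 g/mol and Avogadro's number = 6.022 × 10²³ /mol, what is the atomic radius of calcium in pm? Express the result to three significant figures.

For an FCC cell (Z = 4), a³ = Z·M/(N_A·ρ) = 4 × 40.08 / (6.022 × 10²³ × 1.530) = 1.740 × 10^-22 cm³, so a = 5.583 × 10^-8 cm = 558.3 pm.
Atoms touch along the face diagonal, so √2·a = 4r, so r = 0.3536 × a = 197 pm.

197 pm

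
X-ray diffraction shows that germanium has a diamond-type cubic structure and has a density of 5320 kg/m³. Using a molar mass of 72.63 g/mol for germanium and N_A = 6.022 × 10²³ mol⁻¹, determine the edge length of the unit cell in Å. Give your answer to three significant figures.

With Z = 8 atoms per diamond cubic cell, a³ = Z·M/(N_A·ρ) = 8 × 72.63 / (6.022 × 10²³ × 5.320 g/cm³) = 1.814 × 10^-22 cm³.
a = (1.814 × 10^-22)^(1/3) = 5.660 × 10^-8 cm = 5.66 Å.

5.66 Å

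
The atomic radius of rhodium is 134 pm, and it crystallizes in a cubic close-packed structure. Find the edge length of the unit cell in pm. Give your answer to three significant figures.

379 pm

In an FCC lattice, atoms touch along the face diagonal, so √2·a = 4r.
a = 4r/√2 = 4 × 134 / 1.4142 = 379 pm.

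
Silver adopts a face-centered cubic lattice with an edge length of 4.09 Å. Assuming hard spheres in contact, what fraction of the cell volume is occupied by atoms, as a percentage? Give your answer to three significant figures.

74.0%

In an FCC lattice atoms touch along the face diagonal, so √2·a = 4r, so r = 0.3536a = 1.446 Å.
Packing fraction = Z·(4/3)πr³ / a³ = 4 × (4/3)π × (1.446)³ / (4.09)³ = 0.7405 = 74.0%.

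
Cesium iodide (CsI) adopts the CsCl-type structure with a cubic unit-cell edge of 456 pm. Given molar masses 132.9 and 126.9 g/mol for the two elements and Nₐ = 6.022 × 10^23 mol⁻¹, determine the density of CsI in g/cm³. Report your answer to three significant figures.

The CsCl-type structure contains Z = 1 formula unit per cell; M(CsI) = 132.9 + 126.9 = 259.8 g/mol.
a³ = (4.560 × 10^-8 cm)³ = 9.482 × 10^-23 cm³.
ρ = 1 × 259.8 / (6.022 × 10²³ × 9.482 × 10^-23) = 4.550 g/cm³.

4.55 g/cm³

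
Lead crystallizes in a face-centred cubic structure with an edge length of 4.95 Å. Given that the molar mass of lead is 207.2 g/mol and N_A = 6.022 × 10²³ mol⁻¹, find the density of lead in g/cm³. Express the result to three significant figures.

11.3 g/cm³

An FCC unit cell contains Z = 4 atoms.
Cell volume: a³ = (4.95 Å)³ = (4.950 × 10^-8 cm)³ = 1.213 × 10^-22 cm³.
ρ = Z·M/(N_A·a³) = 4 × 207.2 / (6.022 × 10²³ × 1.213 × 10^-22) = 11.35 g/cm³.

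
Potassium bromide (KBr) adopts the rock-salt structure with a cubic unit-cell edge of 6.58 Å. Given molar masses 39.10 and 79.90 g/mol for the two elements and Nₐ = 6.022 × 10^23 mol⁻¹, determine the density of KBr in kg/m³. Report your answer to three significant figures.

2770 kg/m³

The rock-salt structure contains Z = 4 formula units per cell; M(KBr) = 39.10 + 79.90 = 119.0 g/mol.
a³ = (6.580 × 10^-8 cm)³ = 2.849 × 10^-22 cm³.
ρ = 4 × 119.0 / (6.022 × 10²³ × 2.849 × 10^-22) = 2.775 g/cm³ = 2770 kg/m³.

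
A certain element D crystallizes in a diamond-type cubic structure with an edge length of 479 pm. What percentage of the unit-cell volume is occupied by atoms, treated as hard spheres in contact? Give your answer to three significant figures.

34.0%

In a diamond cubic lattice nearest neighbors lie along the body diagonal with √3·a = 8r, so r = 0.2165a = 103.7 pm.
Packing fraction = Z·(4/3)πr³ / a³ = 8 × (4/3)π × (103.7)³ / (479)³ = 0.3401 = 34.0%.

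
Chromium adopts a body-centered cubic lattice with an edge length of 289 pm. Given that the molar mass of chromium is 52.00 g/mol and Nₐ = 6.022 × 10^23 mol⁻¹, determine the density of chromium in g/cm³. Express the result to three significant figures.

7.15 g/cm³

A BCC unit cell contains Z = 2 atoms.
Cell volume: a³ = (289 pm)³ = (2.890 × 10^-8 cm)³ = 2.414 × 10^-23 cm³.
ρ = Z·M/(N_A·a³) = 2 × 52.00 / (6.022 × 10²³ × 2.414 × 10^-23) = 7.155 g/cm³.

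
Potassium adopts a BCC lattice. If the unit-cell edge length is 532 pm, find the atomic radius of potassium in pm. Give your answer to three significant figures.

In a BCC lattice, atoms touch along the body diagonal, so √3·a = 4r.
r = √3·a/4 = 1.7321 × 532 / 4 = 230 pm.

230 pm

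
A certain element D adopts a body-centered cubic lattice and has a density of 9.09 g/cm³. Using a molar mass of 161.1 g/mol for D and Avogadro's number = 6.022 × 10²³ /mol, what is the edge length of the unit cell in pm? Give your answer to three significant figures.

With Z = 2 atoms per BCC cell, a³ = Z·M/(N_A·ρ) = 2 × 161.1 / (6.022 × 10²³ × 9.090 g/cm³) = 5.886 × 10^-23 cm³.
a = (5.886 × 10^-23)^(1/3) = 3.890 × 10^-8 cm = 389 pm.

389 pm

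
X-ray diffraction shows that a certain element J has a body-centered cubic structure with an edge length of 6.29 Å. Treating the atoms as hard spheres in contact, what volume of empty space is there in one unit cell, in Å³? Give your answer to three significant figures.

In a BCC lattice atoms touch along the body diagonal, so √3·a = 4r, so r = 0.4330a = 2.724 Å.
V_cell = a³ = 248.9 Å³; V_atoms = 2 × (4/3)πr³ = 169.3 Å³.
Empty space = 248.9 − 169.3 = 79.6 Å³.

79.6 Å³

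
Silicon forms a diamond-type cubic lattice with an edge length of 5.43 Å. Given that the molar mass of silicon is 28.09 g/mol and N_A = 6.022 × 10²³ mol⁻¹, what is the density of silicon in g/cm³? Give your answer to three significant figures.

2.33 g/cm³

A diamond cubic unit cell contains Z = 8 atoms.
Cell volume: a³ = (5.43 Å)³ = (5.430 × 10^-8 cm)³ = 1.601 × 10^-22 cm³.
ρ = Z·M/(N_A·a³) = 8 × 28.09 / (6.022 × 10²³ × 1.601 × 10^-22) = 2.331 g/cm³.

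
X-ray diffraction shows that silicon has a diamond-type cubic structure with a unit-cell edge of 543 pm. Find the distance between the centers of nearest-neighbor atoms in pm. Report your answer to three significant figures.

In a diamond cubic structure, nearest neighbors lie along the body diagonal with √3·a = 8r; the nearest-neighbor distance equals 2r = 0.4330·a.
d = 0.4330 × 543 = 235 pm.

235 pm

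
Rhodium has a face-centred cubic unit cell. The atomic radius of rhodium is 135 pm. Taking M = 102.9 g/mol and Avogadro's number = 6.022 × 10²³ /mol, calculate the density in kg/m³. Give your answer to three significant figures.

12300 kg/m³

In an FCC lattice, atoms touch along the face diagonal, so √2·a = 4r, giving a = 381.8 pm = 3.818 × 10^-8 cm.
With Z = 4, ρ = Z·M/(N_A·a³) = 4 × 102.9 / (6.022 × 10²³ × 5.567 × 10^-23) = 12.28 g/cm³ = 12300 kg/m³.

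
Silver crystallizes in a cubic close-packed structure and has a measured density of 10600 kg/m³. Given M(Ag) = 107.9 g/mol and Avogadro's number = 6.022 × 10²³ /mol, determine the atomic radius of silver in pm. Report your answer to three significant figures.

144 pm

For an FCC cell (Z = 4), a³ = Z·M/(N_A·ρ) = 4 × 107.9 / (6.022 × 10²³ × 10.60) = 6.761 × 10^-23 cm³, so a = 4.074 × 10^-8 cm = 407.4 pm.
Atoms touch along the face diagonal, so √2·a = 4r, so r = 0.3536 × a = 144 pm.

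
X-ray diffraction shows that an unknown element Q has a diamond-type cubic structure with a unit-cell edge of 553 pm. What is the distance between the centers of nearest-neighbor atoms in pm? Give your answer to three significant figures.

239 pm

In a diamond cubic structure, nearest neighbors lie along the body diagonal with √3·a = 8r; the nearest-neighbor distance equals 2r = 0.4330·a.
d = 0.4330 × 553 = 239 pm.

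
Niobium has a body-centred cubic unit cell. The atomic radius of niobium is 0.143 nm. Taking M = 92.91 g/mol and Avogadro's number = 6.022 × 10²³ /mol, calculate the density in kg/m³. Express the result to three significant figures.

In a BCC lattice, atoms touch along the body diagonal, so √3·a = 4r, giving a = 0.3302 nm = 3.302 × 10^-8 cm.
With Z = 2, ρ = Z·M/(N_A·a³) = 2 × 92.91 / (6.022 × 10²³ × 3.602 × 10^-23) = 8.567 g/cm³ = 8570 kg/m³.

8570 kg/m³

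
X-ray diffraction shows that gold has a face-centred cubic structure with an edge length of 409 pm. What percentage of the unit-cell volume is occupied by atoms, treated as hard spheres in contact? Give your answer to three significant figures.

74.0%

In an FCC lattice atoms touch along the face diagonal, so √2·a = 4r, so r = 0.3536a = 144.6 pm.
Packing fraction = Z·(4/3)πr³ / a³ = 4 × (4/3)π × (144.6)³ / (409)³ = 0.7405 = 74.0%.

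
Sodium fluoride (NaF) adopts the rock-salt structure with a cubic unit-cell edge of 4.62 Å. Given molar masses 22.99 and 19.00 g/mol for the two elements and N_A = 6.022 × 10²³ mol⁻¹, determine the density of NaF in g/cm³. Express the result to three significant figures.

The rock-salt structure contains Z = 4 formula units per cell; M(NaF) = 22.99 + 19.00 = 41.99 g/mol.
a³ = (4.620 × 10^-8 cm)³ = 9.861 × 10^-23 cm³.
ρ = 4 × 41.99 / (6.022 × 10²³ × 9.861 × 10^-23) = 2.828 g/cm³.

2.83 g/cm³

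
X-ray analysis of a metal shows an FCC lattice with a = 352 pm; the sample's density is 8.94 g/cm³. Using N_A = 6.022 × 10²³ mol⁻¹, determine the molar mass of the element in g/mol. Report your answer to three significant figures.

58.7 g/mol

An FCC cell has Z = 4 atoms; a = 3.520 × 10^-8 cm.
M = ρ·N_A·a³/Z = 8.94 × 6.022 × 10²³ × 4.361 × 10^-23 / 4 = 58.7 g/mol.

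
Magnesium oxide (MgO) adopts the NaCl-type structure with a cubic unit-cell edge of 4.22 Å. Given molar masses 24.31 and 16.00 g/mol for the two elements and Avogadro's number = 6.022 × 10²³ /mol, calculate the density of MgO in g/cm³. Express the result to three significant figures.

3.56 g/cm³

The NaCl-type structure contains Z = 4 formula units per cell; M(MgO) = 24.31 + 16.00 = 40.31 g/mol.
a³ = (4.220 × 10^-8 cm)³ = 7.515 × 10^-23 cm³.
ρ = 4 × 40.31 / (6.022 × 10²³ × 7.515 × 10^-23) = 3.563 g/cm³.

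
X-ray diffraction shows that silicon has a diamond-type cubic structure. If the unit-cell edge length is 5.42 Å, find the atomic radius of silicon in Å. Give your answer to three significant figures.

1.17 Å

In a diamond cubic lattice, nearest neighbors lie along the body diagonal with √3·a = 8r.
r = √3·a/8 = 1.7321 × 5.42 / 8 = 1.17 Å.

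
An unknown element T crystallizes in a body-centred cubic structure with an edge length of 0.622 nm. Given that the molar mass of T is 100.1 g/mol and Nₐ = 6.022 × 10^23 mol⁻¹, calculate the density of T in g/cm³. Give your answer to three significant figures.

1.38 g/cm³

A BCC unit cell contains Z = 2 atoms.
Cell volume: a³ = (0.622 nm)³ = (6.220 × 10^-8 cm)³ = 2.406 × 10^-22 cm³.
ρ = Z·M/(N_A·a³) = 2 × 100.1 / (6.022 × 10²³ × 2.406 × 10^-22) = 1.382 g/cm³.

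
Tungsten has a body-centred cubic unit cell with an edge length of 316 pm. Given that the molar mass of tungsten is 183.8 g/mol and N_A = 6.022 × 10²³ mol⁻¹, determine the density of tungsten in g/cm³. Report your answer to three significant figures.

19.3 g/cm³

A BCC unit cell contains Z = 2 atoms.
Cell volume: a³ = (316 pm)³ = (3.160 × 10^-8 cm)³ = 3.155 × 10^-23 cm³.
ρ = Z·M/(N_A·a³) = 2 × 183.8 / (6.022 × 10²³ × 3.155 × 10^-23) = 19.35 g/cm³.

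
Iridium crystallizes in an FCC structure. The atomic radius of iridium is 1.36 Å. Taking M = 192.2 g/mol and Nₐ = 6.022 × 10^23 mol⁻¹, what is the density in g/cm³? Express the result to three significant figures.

22.4 g/cm³

In an FCC lattice, atoms touch along the face diagonal, so √2·a = 4r, giving a = 3.847 Å = 3.847 × 10^-8 cm.
With Z = 4, ρ = Z·M/(N_A·a³) = 4 × 192.2 / (6.022 × 10²³ × 5.692 × 10^-23) = 22.43 g/cm³.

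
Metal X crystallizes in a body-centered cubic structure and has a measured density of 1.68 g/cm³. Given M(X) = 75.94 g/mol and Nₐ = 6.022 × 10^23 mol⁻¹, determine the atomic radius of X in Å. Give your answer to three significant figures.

2.30 Å

For a BCC cell (Z = 2), a³ = Z·M/(N_A·ρ) = 2 × 75.94 / (6.022 × 10²³ × 1.680) = 1.501 × 10^-22 cm³, so a = 5.315 × 10^-8 cm = 5.315 Å.
Atoms touch along the body diagonal, so √3·a = 4r, so r = 0.4330 × a = 2.30 Å.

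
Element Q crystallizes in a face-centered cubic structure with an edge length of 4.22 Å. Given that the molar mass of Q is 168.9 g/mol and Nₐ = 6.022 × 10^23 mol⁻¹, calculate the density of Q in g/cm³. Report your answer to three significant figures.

14.9 g/cm³

An FCC unit cell contains Z = 4 atoms.
Cell volume: a³ = (4.22 Å)³ = (4.220 × 10^-8 cm)³ = 7.515 × 10^-23 cm³.
ρ = Z·M/(N_A·a³) = 4 × 168.9 / (6.022 × 10²³ × 7.515 × 10^-23) = 14.93 g/cm³.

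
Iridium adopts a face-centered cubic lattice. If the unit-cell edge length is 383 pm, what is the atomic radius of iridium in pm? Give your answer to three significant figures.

In an FCC lattice, atoms touch along the face diagonal, so √2·a = 4r.
r = √2·a/4 = 1.4142 × 383 / 4 = 135 pm.

135 pm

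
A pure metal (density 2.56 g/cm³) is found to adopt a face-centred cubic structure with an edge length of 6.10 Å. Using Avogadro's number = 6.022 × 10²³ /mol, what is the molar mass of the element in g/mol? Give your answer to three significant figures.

An FCC cell has Z = 4 atoms; a = 6.100 × 10^-8 cm.
M = ρ·N_A·a³/Z = 2.56 × 6.022 × 10²³ × 2.270 × 10^-22 / 4 = 87.5 g/mol.

87.5 g/mol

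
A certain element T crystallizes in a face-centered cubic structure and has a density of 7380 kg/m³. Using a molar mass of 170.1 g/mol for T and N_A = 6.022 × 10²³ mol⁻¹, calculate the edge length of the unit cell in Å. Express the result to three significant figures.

5.35 Å

With Z = 4 atoms per FCC cell, a³ = Z·M/(N_A·ρ) = 4 × 170.1 / (6.022 × 10²³ × 7.380 g/cm³) = 1.531 × 10^-22 cm³.
a = (1.531 × 10^-22)^(1/3) = 5.350 × 10^-8 cm = 5.35 Å.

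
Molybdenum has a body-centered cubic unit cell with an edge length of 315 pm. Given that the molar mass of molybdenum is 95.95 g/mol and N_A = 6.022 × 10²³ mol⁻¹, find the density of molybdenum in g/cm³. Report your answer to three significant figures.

A BCC unit cell contains Z = 2 atoms.
Cell volume: a³ = (315 pm)³ = (3.150 × 10^-8 cm)³ = 3.126 × 10^-23 cm³.
ρ = Z·M/(N_A·a³) = 2 × 95.95 / (6.022 × 10²³ × 3.126 × 10^-23) = 10.20 g/cm³.

10.2 g/cm³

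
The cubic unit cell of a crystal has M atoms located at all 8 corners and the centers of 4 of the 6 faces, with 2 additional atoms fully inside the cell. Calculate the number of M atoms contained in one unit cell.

5

Corner atoms are shared by 8 cells (1/8 each), face atoms by 2 (1/2 each), interior atoms are unshared.
Net atoms = 8 × 1/8 + 4 × 1/2 + 2 = 1 + 2 + 2 = 5.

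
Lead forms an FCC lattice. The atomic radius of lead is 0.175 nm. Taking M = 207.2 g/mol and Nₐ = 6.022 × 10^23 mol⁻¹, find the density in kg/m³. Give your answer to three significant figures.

In an FCC lattice, atoms touch along the face diagonal, so √2·a = 4r, giving a = 0.4950 nm = 4.950 × 10^-8 cm.
With Z = 4, ρ = Z·M/(N_A·a³) = 4 × 207.2 / (6.022 × 10²³ × 1.213 × 10^-22) = 11.35 g/cm³ = 11300 kg/m³.

11300 kg/m³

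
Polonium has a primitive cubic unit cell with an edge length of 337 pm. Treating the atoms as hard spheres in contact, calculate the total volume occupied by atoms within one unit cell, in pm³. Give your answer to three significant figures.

2.00 × 10^7 pm³

In a simple cubic lattice atoms touch along the cell edge, so a = 2r, so r = 0.5000a = 168.5 pm.
V_atoms = Z × (4/3)πr³ = 1 × (4/3)π × (168.5)³ = 2.00 × 10^7 pm³.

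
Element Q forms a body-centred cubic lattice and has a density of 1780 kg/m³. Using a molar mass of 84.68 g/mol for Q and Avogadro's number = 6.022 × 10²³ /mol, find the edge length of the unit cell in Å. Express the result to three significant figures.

5.41 Å

With Z = 2 atoms per BCC cell, a³ = Z·M/(N_A·ρ) = 2 × 84.68 / (6.022 × 10²³ × 1.780 g/cm³) = 1.580 × 10^-22 cm³.
a = (1.580 × 10^-22)^(1/3) = 5.406 × 10^-8 cm = 5.41 Å.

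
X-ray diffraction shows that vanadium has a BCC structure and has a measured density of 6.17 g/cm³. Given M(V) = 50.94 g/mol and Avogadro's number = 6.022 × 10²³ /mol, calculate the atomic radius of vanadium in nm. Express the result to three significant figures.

0.131 nm

For a BCC cell (Z = 2), a³ = Z·M/(N_A·ρ) = 2 × 50.94 / (6.022 × 10²³ × 6.170) = 2.742 × 10^-23 cm³, so a = 3.015 × 10^-8 cm = 0.3015 nm.
Atoms touch along the body diagonal, so √3·a = 4r, so r = 0.4330 × a = 0.131 nm.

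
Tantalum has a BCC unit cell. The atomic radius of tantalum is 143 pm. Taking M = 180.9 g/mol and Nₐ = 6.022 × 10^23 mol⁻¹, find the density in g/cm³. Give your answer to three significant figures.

16.7 g/cm³

In a BCC lattice, atoms touch along the body diagonal, so √3·a = 4r, giving a = 330.2 pm = 3.302 × 10^-8 cm.
With Z = 2, ρ = Z·M/(N_A·a³) = 2 × 180.9 / (6.022 × 10²³ × 3.602 × 10^-23) = 16.68 g/cm³.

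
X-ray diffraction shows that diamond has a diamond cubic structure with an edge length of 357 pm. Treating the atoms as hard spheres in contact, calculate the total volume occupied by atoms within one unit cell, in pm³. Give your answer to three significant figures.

1.55 × 10^7 pm³

In a diamond cubic lattice nearest neighbors lie along the body diagonal with √3·a = 8r, so r = 0.2165a = 77.29 pm.
V_atoms = Z × (4/3)πr³ = 8 × (4/3)π × (77.29)³ = 1.55 × 10^7 pm³.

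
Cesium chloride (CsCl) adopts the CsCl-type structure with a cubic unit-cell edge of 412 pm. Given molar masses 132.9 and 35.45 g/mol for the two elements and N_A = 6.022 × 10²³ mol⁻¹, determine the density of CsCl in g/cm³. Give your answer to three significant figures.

The CsCl-type structure contains Z = 1 formula unit per cell; M(CsCl) = 132.9 + 35.45 = 168.35 g/mol.
a³ = (4.120 × 10^-8 cm)³ = 6.993 × 10^-23 cm³.
ρ = 1 × 168.35 / (6.022 × 10²³ × 6.993 × 10^-23) = 3.997 g/cm³.

4.00 g/cm³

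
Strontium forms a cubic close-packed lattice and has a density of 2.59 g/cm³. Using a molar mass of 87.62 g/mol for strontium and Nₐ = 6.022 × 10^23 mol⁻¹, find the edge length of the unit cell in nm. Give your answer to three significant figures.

With Z = 4 atoms per FCC cell, a³ = Z·M/(N_A·ρ) = 4 × 87.62 / (6.022 × 10²³ × 2.590 g/cm³) = 2.247 × 10^-22 cm³.
a = (2.247 × 10^-22)^(1/3) = 6.080 × 10^-8 cm = 0.608 nm.

0.608 nm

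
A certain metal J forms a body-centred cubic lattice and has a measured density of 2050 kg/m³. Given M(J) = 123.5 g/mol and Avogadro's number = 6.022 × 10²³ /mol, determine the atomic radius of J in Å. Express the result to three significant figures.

For a BCC cell (Z = 2), a³ = Z·M/(N_A·ρ) = 2 × 123.5 / (6.022 × 10²³ × 2.050) = 2.001 × 10^-22 cm³, so a = 5.849 × 10^-8 cm = 5.849 Å.
Atoms touch along the body diagonal, so √3·a = 4r, so r = 0.4330 × a = 2.53 Å.

2.53 Å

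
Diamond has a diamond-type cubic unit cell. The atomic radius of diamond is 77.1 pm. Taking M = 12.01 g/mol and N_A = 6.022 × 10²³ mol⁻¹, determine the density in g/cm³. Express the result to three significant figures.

3.53 g/cm³

In a diamond cubic lattice, nearest neighbors lie along the body diagonal with √3·a = 8r, giving a = 356.1 pm = 3.561 × 10^-8 cm.
With Z = 8, ρ = Z·M/(N_A·a³) = 8 × 12.01 / (6.022 × 10²³ × 4.516 × 10^-23) = 3.533 g/cm³.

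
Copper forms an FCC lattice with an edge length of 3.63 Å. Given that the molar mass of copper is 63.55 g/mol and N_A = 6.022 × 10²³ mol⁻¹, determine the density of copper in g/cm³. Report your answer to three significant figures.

8.83 g/cm³

An FCC unit cell contains Z = 4 atoms.
Cell volume: a³ = (3.63 Å)³ = (3.630 × 10^-8 cm)³ = 4.783 × 10^-23 cm³.
ρ = Z·M/(N_A·a³) = 4 × 63.55 / (6.022 × 10²³ × 4.783 × 10^-23) = 8.825 g/cm³.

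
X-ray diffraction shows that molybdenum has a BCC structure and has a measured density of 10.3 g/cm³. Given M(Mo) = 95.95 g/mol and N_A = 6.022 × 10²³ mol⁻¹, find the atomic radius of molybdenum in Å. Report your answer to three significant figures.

1.36 Å

For a BCC cell (Z = 2), a³ = Z·M/(N_A·ρ) = 2 × 95.95 / (6.022 × 10²³ × 10.30) = 3.094 × 10^-23 cm³, so a = 3.139 × 10^-8 cm = 3.139 Å.
Atoms touch along the body diagonal, so √3·a = 4r, so r = 0.4330 × a = 1.36 Å.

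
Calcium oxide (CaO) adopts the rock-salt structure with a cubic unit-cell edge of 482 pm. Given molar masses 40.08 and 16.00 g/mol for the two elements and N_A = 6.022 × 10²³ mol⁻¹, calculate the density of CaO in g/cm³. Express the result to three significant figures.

3.33 g/cm³

The rock-salt structure contains Z = 4 formula units per cell; M(CaO) = 40.08 + 16.00 = 56.08 g/mol.
a³ = (4.820 × 10^-8 cm)³ = 1.120 × 10^-22 cm³.
ρ = 4 × 56.08 / (6.022 × 10²³ × 1.120 × 10^-22) = 3.326 g/cm³.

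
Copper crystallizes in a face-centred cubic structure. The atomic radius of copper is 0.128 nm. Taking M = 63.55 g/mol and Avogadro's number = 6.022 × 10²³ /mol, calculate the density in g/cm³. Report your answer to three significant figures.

In an FCC lattice, atoms touch along the face diagonal, so √2·a = 4r, giving a = 0.3620 nm = 3.620 × 10^-8 cm.
With Z = 4, ρ = Z·M/(N_A·a³) = 4 × 63.55 / (6.022 × 10²³ × 4.745 × 10^-23) = 8.895 g/cm³.

8.90 g/cm³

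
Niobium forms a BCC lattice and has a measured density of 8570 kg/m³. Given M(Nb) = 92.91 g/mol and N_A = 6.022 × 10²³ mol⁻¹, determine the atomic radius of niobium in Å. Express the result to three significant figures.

1.43 Å

For a BCC cell (Z = 2), a³ = Z·M/(N_A·ρ) = 2 × 92.91 / (6.022 × 10²³ × 8.570) = 3.601 × 10^-23 cm³, so a = 3.302 × 10^-8 cm = 3.302 Å.
Atoms touch along the body diagonal, so √3·a = 4r, so r = 0.4330 × a = 1.43 Å.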